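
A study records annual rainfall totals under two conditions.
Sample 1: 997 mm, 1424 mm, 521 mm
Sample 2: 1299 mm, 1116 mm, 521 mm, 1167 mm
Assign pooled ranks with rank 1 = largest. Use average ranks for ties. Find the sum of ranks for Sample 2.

Sorted (descending): 1424, 1299, 1167, 1116, 997, 521, 521
The 2 values of 521 occupy positions 6–7 → average rank (6+7)/2 = 6.5.
Sample 2 values → pooled ranks: 1299→2, 1116→4, 521→6.5, 1167→3
Rank sum = 2 + 4 + 6.5 + 3 = 15.5

15.5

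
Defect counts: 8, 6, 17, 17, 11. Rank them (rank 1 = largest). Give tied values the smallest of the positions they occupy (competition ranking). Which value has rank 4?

Sorted (descending): 17, 17, 11, 8, 6
The 2 values of 17 occupy positions 1–2 → each gets rank 1.
Rank 4 → value 8.

8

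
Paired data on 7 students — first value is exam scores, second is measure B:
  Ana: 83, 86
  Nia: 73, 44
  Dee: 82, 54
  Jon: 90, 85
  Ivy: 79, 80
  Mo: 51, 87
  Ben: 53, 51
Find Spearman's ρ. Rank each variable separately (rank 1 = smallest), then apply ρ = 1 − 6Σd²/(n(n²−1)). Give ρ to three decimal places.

Ranks of variable 1: 6, 3, 5, 7, 4, 1, 2
Ranks of variable 2: 6, 1, 3, 5, 4, 7, 2
d = r₁ − r₂: 0, 2, 2, 2, 0, -6, 0
d²: 0, 4, 4, 4, 0, 36, 0; Σd² = 48
ρ = 1 − 6·48/(7·48) = 1 − 288/336 = 0.143

0.143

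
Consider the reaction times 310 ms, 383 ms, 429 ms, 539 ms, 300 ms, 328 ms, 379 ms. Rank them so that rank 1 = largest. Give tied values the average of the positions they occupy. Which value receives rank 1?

539

Sorted (descending): 539, 429, 383, 379, 328, 310, 300
No ties — each value takes its position as its rank.
Rank 1 → value 539.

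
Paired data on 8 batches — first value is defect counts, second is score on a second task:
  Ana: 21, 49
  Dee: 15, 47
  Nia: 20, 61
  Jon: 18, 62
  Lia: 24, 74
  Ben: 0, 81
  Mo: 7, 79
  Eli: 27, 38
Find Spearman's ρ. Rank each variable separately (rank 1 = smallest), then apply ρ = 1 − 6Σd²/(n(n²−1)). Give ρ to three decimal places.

-0.619

Ranks of variable 1: 6, 3, 5, 4, 7, 1, 2, 8
Ranks of variable 2: 3, 2, 4, 5, 6, 8, 7, 1
d = r₁ − r₂: 3, 1, 1, -1, 1, -7, -5, 7
d²: 9, 1, 1, 1, 1, 49, 25, 49; Σd² = 136
ρ = 1 − 6·136/(8·63) = 1 − 816/504 = -0.619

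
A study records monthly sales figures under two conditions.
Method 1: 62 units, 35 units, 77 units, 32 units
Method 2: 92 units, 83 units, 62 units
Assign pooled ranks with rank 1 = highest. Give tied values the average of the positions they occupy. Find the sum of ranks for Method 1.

Sorted (descending): 92, 83, 77, 62, 62, 35, 32
The 2 values of 62 occupy positions 4–5 → average rank (4+5)/2 = 4.5.
Method 1 values → pooled ranks: 62→4.5, 35→6, 77→3, 32→7
Rank sum = 4.5 + 6 + 3 + 7 = 20.5

20.5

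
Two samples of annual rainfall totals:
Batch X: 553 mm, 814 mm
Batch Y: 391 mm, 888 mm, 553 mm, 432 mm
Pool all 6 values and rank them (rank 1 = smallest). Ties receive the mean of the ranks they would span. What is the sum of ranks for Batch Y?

Sorted (ascending): 391, 432, 553, 553, 814, 888
The 2 values of 553 occupy positions 3–4 → average rank (3+4)/2 = 3.5.
Batch Y values → pooled ranks: 391→1, 888→6, 553→3.5, 432→2
Rank sum = 1 + 6 + 3.5 + 2 = 12.5

12.5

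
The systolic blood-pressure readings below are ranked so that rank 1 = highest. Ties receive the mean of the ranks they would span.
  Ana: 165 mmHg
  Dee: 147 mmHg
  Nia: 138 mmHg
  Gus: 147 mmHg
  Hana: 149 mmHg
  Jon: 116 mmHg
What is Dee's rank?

3.5

Sorted (descending): 165, 149, 147, 147, 138, 116
The 2 values of 147 occupy positions 3–4 → average rank (3+4)/2 = 3.5.
Dee has value 147 mmHg → rank 3.5.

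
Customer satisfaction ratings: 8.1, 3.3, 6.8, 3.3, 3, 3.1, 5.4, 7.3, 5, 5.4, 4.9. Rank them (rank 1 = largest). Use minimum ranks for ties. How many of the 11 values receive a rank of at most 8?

9

Sorted (descending): 8.1, 7.3, 6.8, 5.4, 5.4, 5, 4.9, 3.3, 3.3, 3.1, 3
The 2 values of 5.4 occupy positions 4–5 → each gets rank 4.
The 2 values of 3.3 occupy positions 8–9 → each gets rank 8.
Ranks ≤ 8: {1, 2, 3, 4, 4, 6, 7, 8, 8} → 9 values.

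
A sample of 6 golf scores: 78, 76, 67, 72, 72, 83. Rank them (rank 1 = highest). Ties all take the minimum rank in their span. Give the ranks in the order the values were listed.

2, 3, 6, 4, 4, 1

Sorted (descending): 83, 78, 76, 72, 72, 67
The 2 values of 72 occupy positions 4–5 → each gets rank 4.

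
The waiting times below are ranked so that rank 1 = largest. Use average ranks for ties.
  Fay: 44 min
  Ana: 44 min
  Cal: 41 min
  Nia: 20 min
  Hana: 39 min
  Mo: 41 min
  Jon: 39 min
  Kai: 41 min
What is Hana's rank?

6.5

Sorted (descending): 44, 44, 41, 41, 41, 39, 39, 20
The 2 values of 44 occupy positions 1–2 → average rank (1+2)/2 = 1.5.
The 3 values of 41 occupy positions 3–5 → average rank 4.
The 2 values of 39 occupy positions 6–7 → average rank (6+7)/2 = 6.5.
Hana has value 39 min → rank 6.5.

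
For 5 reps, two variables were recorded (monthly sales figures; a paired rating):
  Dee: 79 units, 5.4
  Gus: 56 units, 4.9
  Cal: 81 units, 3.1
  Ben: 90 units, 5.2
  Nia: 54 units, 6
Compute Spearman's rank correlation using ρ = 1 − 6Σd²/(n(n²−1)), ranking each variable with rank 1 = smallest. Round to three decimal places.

-0.500

Ranks of variable 1: 3, 2, 4, 5, 1
Ranks of variable 2: 4, 2, 1, 3, 5
d = r₁ − r₂: -1, 0, 3, 2, -4
d²: 1, 0, 9, 4, 16; Σd² = 30
ρ = 1 − 6·30/(5·24) = 1 − 180/120 = -0.500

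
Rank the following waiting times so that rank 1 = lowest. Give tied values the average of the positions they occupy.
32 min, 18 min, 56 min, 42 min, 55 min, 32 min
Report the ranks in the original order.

Sorted (ascending): 18, 32, 32, 42, 55, 56
The 2 values of 32 occupy positions 2–3 → average rank (2+3)/2 = 2.5.

2.5, 1, 6, 4, 5, 2.5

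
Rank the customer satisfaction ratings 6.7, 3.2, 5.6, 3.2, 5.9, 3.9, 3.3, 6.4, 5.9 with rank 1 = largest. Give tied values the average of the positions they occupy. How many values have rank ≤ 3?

Sorted (descending): 6.7, 6.4, 5.9, 5.9, 5.6, 3.9, 3.3, 3.2, 3.2
The 2 values of 5.9 occupy positions 3–4 → average rank (3+4)/2 = 3.5.
The 2 values of 3.2 occupy positions 8–9 → average rank (8+9)/2 = 8.5.
Ranks ≤ 3: {1, 2} → 2 values.

2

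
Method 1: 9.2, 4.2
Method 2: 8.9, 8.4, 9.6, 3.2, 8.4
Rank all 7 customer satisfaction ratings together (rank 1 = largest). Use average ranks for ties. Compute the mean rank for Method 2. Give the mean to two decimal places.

Sorted (descending): 9.6, 9.2, 8.9, 8.4, 8.4, 4.2, 3.2
The 2 values of 8.4 occupy positions 4–5 → average rank (4+5)/2 = 4.5.
Method 2 values → pooled ranks: 8.9→3, 8.4→4.5, 9.6→1, 3.2→7, 8.4→4.5
Mean rank = (3 + 4.5 + 1 + 7 + 4.5) / 5 = 4.00

4.00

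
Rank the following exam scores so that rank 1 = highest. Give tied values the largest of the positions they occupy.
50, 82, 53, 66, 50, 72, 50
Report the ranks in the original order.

7, 1, 4, 3, 7, 2, 7

Sorted (descending): 82, 72, 66, 53, 50, 50, 50
The 3 values of 50 occupy positions 5–7 → each gets rank 7.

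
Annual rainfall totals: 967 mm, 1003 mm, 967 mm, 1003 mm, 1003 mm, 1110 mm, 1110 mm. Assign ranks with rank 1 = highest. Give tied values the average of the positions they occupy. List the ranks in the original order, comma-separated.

6.5, 4, 6.5, 4, 4, 1.5, 1.5

Sorted (descending): 1110, 1110, 1003, 1003, 1003, 967, 967
The 2 values of 1110 occupy positions 1–2 → average rank (1+2)/2 = 1.5.
The 3 values of 1003 occupy positions 3–5 → average rank 4.
The 2 values of 967 occupy positions 6–7 → average rank (6+7)/2 = 6.5.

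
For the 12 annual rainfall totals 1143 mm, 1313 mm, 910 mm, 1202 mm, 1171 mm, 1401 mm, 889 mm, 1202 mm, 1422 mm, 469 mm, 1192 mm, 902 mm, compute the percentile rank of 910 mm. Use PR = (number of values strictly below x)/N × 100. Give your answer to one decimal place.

N = 12.
Strictly below 910: 3. Equal to 910: 1.
PR = 3/12 × 100 = 25.0

25.0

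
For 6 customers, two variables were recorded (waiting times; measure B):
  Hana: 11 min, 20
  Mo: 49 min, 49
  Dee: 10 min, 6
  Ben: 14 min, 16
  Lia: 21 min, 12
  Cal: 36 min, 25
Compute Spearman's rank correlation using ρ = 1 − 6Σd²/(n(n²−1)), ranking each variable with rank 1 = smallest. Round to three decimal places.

0.771

Ranks of variable 1: 2, 6, 1, 3, 4, 5
Ranks of variable 2: 4, 6, 1, 3, 2, 5
d = r₁ − r₂: -2, 0, 0, 0, 2, 0
d²: 4, 0, 0, 0, 4, 0; Σd² = 8
ρ = 1 − 6·8/(6·35) = 1 − 48/210 = 0.771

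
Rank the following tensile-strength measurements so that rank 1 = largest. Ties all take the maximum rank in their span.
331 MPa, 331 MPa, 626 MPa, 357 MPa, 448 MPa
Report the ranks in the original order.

Sorted (descending): 626, 448, 357, 331, 331
The 2 values of 331 occupy positions 4–5 → each gets rank 5.

5, 5, 1, 3, 2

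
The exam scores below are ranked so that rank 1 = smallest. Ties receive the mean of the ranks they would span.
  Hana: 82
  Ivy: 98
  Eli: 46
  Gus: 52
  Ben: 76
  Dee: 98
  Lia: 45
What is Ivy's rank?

6.5

Sorted (ascending): 45, 46, 52, 76, 82, 98, 98
The 2 values of 98 occupy positions 6–7 → average rank (6+7)/2 = 6.5.
Ivy has value 98 → rank 6.5.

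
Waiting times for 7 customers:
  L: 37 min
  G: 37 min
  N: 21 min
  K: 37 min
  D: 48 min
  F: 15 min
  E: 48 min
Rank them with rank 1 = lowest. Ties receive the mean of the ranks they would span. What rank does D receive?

Sorted (ascending): 15, 21, 37, 37, 37, 48, 48
The 3 values of 37 occupy positions 3–5 → average rank 4.
The 2 values of 48 occupy positions 6–7 → average rank (6+7)/2 = 6.5.
D has value 48 min → rank 6.5.

6.5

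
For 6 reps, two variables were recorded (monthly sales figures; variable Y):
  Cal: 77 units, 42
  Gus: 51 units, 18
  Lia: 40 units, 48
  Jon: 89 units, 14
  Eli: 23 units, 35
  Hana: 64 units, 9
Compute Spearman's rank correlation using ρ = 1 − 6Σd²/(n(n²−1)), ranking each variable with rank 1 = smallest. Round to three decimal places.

Ranks of variable 1: 5, 3, 2, 6, 1, 4
Ranks of variable 2: 5, 3, 6, 2, 4, 1
d = r₁ − r₂: 0, 0, -4, 4, -3, 3
d²: 0, 0, 16, 16, 9, 9; Σd² = 50
ρ = 1 − 6·50/(6·35) = 1 − 300/210 = -0.429

-0.429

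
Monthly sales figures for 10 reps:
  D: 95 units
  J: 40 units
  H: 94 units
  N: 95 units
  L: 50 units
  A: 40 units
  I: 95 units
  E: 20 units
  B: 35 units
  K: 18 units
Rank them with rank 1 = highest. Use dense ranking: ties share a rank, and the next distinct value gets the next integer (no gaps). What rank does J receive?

Sorted (descending): 95, 95, 95, 94, 50, 40, 40, 35, 20, 18
The 3 values of 95 share dense rank 1.
The 2 values of 40 share dense rank 4.
Remaining distinct values take the next consecutive integers.
J has value 40 units → rank 4.

4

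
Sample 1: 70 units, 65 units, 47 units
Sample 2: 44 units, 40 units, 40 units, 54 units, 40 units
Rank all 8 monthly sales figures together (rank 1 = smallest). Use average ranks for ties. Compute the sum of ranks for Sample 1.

20

Sorted (ascending): 40, 40, 40, 44, 47, 54, 65, 70
The 3 values of 40 occupy positions 1–3 → average rank 2.
Sample 1 values → pooled ranks: 70→8, 65→7, 47→5
Rank sum = 8 + 7 + 5 = 20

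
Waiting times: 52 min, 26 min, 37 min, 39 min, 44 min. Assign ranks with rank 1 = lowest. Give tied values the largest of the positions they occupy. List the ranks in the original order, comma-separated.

5, 1, 2, 3, 4

Sorted (ascending): 26, 37, 39, 44, 52
No ties — each value takes its position as its rank.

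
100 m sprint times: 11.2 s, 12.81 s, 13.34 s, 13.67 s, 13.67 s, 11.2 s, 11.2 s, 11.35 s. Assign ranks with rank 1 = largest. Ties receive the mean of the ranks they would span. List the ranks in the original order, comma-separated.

Sorted (descending): 13.67, 13.67, 13.34, 12.81, 11.35, 11.2, 11.2, 11.2
The 2 values of 13.67 occupy positions 1–2 → average rank (1+2)/2 = 1.5.
The 3 values of 11.2 occupy positions 6–8 → average rank 7.

7, 4, 3, 1.5, 1.5, 7, 7, 5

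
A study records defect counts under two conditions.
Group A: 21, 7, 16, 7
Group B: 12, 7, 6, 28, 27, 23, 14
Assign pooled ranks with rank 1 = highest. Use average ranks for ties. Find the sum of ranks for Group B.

39

Sorted (descending): 28, 27, 23, 21, 16, 14, 12, 7, 7, 7, 6
The 3 values of 7 occupy positions 8–10 → average rank 9.
Group B values → pooled ranks: 12→7, 7→9, 6→11, 28→1, 27→2, 23→3, 14→6
Rank sum = 7 + 9 + 11 + 1 + 2 + 3 + 6 = 39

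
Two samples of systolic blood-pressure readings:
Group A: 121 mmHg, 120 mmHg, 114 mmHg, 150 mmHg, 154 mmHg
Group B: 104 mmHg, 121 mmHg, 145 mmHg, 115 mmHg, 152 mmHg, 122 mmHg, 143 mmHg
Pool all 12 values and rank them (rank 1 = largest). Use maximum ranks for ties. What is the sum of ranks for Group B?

47

Sorted (descending): 154, 152, 150, 145, 143, 122, 121, 121, 120, 115, 114, 104
The 2 values of 121 occupy positions 7–8 → each gets rank 8.
Group B values → pooled ranks: 104→12, 121→8, 145→4, 115→10, 152→2, 122→6, 143→5
Rank sum = 12 + 8 + 4 + 10 + 2 + 6 + 5 = 47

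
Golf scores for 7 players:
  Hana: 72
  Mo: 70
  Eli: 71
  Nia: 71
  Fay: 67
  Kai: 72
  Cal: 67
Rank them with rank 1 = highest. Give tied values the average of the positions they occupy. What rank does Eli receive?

Sorted (descending): 72, 72, 71, 71, 70, 67, 67
The 2 values of 72 occupy positions 1–2 → average rank (1+2)/2 = 1.5.
The 2 values of 71 occupy positions 3–4 → average rank (3+4)/2 = 3.5.
The 2 values of 67 occupy positions 6–7 → average rank (6+7)/2 = 6.5.
Eli has value 71 → rank 3.5.

3.5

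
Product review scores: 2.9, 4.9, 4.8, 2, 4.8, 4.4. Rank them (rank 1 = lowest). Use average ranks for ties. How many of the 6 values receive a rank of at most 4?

3

Sorted (ascending): 2, 2.9, 4.4, 4.8, 4.8, 4.9
The 2 values of 4.8 occupy positions 4–5 → average rank (4+5)/2 = 4.5.
Ranks ≤ 4: {1, 2, 3} → 3 values.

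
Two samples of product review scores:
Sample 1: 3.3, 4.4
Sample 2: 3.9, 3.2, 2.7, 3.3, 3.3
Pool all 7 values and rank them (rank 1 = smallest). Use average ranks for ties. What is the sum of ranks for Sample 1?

Sorted (ascending): 2.7, 3.2, 3.3, 3.3, 3.3, 3.9, 4.4
The 3 values of 3.3 occupy positions 3–5 → average rank 4.
Sample 1 values → pooled ranks: 3.3→4, 4.4→7
Rank sum = 4 + 7 = 11

11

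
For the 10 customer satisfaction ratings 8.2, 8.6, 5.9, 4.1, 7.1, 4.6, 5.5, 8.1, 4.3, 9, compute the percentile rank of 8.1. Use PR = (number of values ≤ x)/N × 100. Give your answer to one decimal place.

N = 10.
Strictly below 8.1: 6. Equal to 8.1: 1.
PR = 7/10 × 100 = 70.0

70.0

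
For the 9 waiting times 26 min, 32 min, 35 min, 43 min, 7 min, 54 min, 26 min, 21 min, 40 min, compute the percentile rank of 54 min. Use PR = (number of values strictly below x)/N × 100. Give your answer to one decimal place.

N = 9.
Strictly below 54: 8. Equal to 54: 1.
PR = 8/9 × 100 = 88.9

88.9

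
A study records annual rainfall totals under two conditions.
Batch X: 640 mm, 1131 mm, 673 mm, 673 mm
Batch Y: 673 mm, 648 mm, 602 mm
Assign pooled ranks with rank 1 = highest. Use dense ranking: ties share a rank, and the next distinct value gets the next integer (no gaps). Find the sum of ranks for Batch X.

9

Sorted (descending): 1131, 673, 673, 673, 648, 640, 602
The 3 values of 673 share dense rank 2.
Remaining distinct values take the next consecutive integers.
Batch X values → pooled ranks: 640→4, 1131→1, 673→2, 673→2
Rank sum = 4 + 1 + 2 + 2 = 9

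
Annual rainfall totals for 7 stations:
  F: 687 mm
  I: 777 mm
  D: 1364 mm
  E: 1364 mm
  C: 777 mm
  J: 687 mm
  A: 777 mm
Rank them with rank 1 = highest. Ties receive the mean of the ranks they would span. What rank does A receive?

4

Sorted (descending): 1364, 1364, 777, 777, 777, 687, 687
The 2 values of 1364 occupy positions 1–2 → average rank (1+2)/2 = 1.5.
The 3 values of 777 occupy positions 3–5 → average rank 4.
The 2 values of 687 occupy positions 6–7 → average rank (6+7)/2 = 6.5.
A has value 777 mm → rank 4.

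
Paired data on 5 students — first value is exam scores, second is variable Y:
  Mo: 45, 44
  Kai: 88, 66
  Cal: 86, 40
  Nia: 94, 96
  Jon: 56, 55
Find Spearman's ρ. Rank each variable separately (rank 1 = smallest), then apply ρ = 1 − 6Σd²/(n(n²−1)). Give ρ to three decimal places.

Ranks of variable 1: 1, 4, 3, 5, 2
Ranks of variable 2: 2, 4, 1, 5, 3
d = r₁ − r₂: -1, 0, 2, 0, -1
d²: 1, 0, 4, 0, 1; Σd² = 6
ρ = 1 − 6·6/(5·24) = 1 − 36/120 = 0.700

0.700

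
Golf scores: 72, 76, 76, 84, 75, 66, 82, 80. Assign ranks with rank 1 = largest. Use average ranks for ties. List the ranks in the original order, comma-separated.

Sorted (descending): 84, 82, 80, 76, 76, 75, 72, 66
The 2 values of 76 occupy positions 4–5 → average rank (4+5)/2 = 4.5.

7, 4.5, 4.5, 1, 6, 8, 2, 3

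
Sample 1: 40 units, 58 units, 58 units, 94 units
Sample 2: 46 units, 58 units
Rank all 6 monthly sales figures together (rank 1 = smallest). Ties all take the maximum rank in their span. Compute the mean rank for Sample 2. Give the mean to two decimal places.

Sorted (ascending): 40, 46, 58, 58, 58, 94
The 3 values of 58 occupy positions 3–5 → each gets rank 5.
Sample 2 values → pooled ranks: 46→2, 58→5
Mean rank = (2 + 5) / 2 = 3.50

3.50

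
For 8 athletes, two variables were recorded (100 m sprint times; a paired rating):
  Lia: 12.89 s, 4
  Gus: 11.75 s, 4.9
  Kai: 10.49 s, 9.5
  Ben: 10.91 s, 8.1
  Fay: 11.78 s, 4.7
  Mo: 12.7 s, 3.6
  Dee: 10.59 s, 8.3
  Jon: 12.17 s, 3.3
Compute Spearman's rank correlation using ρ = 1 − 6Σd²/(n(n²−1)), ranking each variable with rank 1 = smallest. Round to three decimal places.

-0.905

Ranks of variable 1: 8, 4, 1, 3, 5, 7, 2, 6
Ranks of variable 2: 3, 5, 8, 6, 4, 2, 7, 1
d = r₁ − r₂: 5, -1, -7, -3, 1, 5, -5, 5
d²: 25, 1, 49, 9, 1, 25, 25, 25; Σd² = 160
ρ = 1 − 6·160/(8·63) = 1 − 960/504 = -0.905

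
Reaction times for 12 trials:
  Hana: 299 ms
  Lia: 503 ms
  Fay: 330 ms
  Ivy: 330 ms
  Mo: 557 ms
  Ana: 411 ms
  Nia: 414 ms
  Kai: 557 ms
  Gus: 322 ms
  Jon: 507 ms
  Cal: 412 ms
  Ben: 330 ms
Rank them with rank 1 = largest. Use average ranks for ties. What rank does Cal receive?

Sorted (descending): 557, 557, 507, 503, 414, 412, 411, 330, 330, 330, 322, 299
The 2 values of 557 occupy positions 1–2 → average rank (1+2)/2 = 1.5.
The 3 values of 330 occupy positions 8–10 → average rank 9.
Cal has value 412 ms → rank 6.

6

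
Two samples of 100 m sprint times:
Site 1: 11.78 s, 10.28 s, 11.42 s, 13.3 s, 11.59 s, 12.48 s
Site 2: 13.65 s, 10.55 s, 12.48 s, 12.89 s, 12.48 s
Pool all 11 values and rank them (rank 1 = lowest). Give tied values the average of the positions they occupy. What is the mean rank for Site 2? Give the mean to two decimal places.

7.20

Sorted (ascending): 10.28, 10.55, 11.42, 11.59, 11.78, 12.48, 12.48, 12.48, 12.89, 13.3, 13.65
The 3 values of 12.48 occupy positions 6–8 → average rank 7.
Site 2 values → pooled ranks: 13.65→11, 10.55→2, 12.48→7, 12.89→9, 12.48→7
Mean rank = (11 + 2 + 7 + 9 + 7) / 5 = 7.20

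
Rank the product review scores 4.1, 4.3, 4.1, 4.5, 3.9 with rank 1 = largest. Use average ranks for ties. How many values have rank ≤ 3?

2

Sorted (descending): 4.5, 4.3, 4.1, 4.1, 3.9
The 2 values of 4.1 occupy positions 3–4 → average rank (3+4)/2 = 3.5.
Ranks ≤ 3: {1, 2} → 2 values.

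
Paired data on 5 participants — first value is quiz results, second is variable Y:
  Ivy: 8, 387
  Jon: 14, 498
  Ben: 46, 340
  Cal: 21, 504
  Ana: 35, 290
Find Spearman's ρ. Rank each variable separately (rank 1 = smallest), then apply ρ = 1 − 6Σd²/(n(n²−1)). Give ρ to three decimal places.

Ranks of variable 1: 1, 2, 5, 3, 4
Ranks of variable 2: 3, 4, 2, 5, 1
d = r₁ − r₂: -2, -2, 3, -2, 3
d²: 4, 4, 9, 4, 9; Σd² = 30
ρ = 1 − 6·30/(5·24) = 1 − 180/120 = -0.500

-0.500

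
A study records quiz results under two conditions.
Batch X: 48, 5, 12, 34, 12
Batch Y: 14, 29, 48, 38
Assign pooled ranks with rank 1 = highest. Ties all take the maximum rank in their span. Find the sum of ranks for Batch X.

Sorted (descending): 48, 48, 38, 34, 29, 14, 12, 12, 5
The 2 values of 48 occupy positions 1–2 → each gets rank 2.
The 2 values of 12 occupy positions 7–8 → each gets rank 8.
Batch X values → pooled ranks: 48→2, 5→9, 12→8, 34→4, 12→8
Rank sum = 2 + 9 + 8 + 4 + 8 = 31

31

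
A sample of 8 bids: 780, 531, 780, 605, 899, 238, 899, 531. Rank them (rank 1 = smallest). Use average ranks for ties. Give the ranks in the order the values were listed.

Sorted (ascending): 238, 531, 531, 605, 780, 780, 899, 899
The 2 values of 531 occupy positions 2–3 → average rank (2+3)/2 = 2.5.
The 2 values of 780 occupy positions 5–6 → average rank (5+6)/2 = 5.5.
The 2 values of 899 occupy positions 7–8 → average rank (7+8)/2 = 7.5.

5.5, 2.5, 5.5, 4, 7.5, 1, 7.5, 2.5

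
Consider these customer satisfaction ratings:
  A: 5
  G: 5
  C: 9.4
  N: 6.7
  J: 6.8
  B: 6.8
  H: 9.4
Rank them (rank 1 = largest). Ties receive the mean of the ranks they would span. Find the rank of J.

3.5

Sorted (descending): 9.4, 9.4, 6.8, 6.8, 6.7, 5, 5
The 2 values of 9.4 occupy positions 1–2 → average rank (1+2)/2 = 1.5.
The 2 values of 6.8 occupy positions 3–4 → average rank (3+4)/2 = 3.5.
The 2 values of 5 occupy positions 6–7 → average rank (6+7)/2 = 6.5.
J has value 6.8 → rank 3.5.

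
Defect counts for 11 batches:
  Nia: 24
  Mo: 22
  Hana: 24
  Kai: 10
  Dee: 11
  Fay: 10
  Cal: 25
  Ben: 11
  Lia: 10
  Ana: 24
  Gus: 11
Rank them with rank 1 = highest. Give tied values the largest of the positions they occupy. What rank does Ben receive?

Sorted (descending): 25, 24, 24, 24, 22, 11, 11, 11, 10, 10, 10
The 3 values of 24 occupy positions 2–4 → each gets rank 4.
The 3 values of 11 occupy positions 6–8 → each gets rank 8.
The 3 values of 10 occupy positions 9–11 → each gets rank 11.
Ben has value 11 → rank 8.

8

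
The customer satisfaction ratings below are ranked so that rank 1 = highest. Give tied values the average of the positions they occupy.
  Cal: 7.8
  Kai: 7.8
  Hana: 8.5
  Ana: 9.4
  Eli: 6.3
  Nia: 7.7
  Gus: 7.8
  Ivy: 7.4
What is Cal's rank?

Sorted (descending): 9.4, 8.5, 7.8, 7.8, 7.8, 7.7, 7.4, 6.3
The 3 values of 7.8 occupy positions 3–5 → average rank 4.
Cal has value 7.8 → rank 4.

4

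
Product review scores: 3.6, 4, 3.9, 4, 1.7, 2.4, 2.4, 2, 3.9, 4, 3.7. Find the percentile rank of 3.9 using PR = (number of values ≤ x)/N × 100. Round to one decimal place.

72.7

N = 11.
Strictly below 3.9: 6. Equal to 3.9: 2.
PR = 8/11 × 100 = 72.7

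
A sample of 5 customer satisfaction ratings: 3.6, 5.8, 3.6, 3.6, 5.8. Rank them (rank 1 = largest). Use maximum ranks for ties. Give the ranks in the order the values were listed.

Sorted (descending): 5.8, 5.8, 3.6, 3.6, 3.6
The 2 values of 5.8 occupy positions 1–2 → each gets rank 2.
The 3 values of 3.6 occupy positions 3–5 → each gets rank 5.

5, 2, 5, 5, 2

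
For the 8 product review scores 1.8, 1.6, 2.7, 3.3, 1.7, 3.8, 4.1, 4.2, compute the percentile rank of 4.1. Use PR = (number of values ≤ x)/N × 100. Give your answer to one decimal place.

N = 8.
Strictly below 4.1: 6. Equal to 4.1: 1.
PR = 7/8 × 100 = 87.5

87.5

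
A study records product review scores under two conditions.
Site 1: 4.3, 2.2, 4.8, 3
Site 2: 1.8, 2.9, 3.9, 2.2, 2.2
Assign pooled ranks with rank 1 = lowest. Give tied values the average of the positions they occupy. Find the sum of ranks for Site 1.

26

Sorted (ascending): 1.8, 2.2, 2.2, 2.2, 2.9, 3, 3.9, 4.3, 4.8
The 3 values of 2.2 occupy positions 2–4 → average rank 3.
Site 1 values → pooled ranks: 4.3→8, 2.2→3, 4.8→9, 3→6
Rank sum = 8 + 3 + 9 + 6 = 26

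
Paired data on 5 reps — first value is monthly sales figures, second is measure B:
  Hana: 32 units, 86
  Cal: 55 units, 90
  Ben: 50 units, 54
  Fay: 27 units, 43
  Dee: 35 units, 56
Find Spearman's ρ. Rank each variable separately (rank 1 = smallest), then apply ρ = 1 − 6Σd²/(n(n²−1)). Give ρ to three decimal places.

Ranks of variable 1: 2, 5, 4, 1, 3
Ranks of variable 2: 4, 5, 2, 1, 3
d = r₁ − r₂: -2, 0, 2, 0, 0
d²: 4, 0, 4, 0, 0; Σd² = 8
ρ = 1 − 6·8/(5·24) = 1 − 48/120 = 0.600

0.600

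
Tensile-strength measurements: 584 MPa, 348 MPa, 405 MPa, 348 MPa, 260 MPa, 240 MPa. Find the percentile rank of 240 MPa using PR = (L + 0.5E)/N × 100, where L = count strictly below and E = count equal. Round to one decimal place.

8.3

N = 6.
Strictly below 240: 0. Equal to 240: 1.
PR = (0 + 0.5·1)/6 × 100 = 8.3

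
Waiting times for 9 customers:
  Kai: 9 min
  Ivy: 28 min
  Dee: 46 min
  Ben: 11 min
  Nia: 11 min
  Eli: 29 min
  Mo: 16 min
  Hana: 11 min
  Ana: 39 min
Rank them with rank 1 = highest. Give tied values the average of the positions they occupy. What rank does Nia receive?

Sorted (descending): 46, 39, 29, 28, 16, 11, 11, 11, 9
The 3 values of 11 occupy positions 6–8 → average rank 7.
Nia has value 11 min → rank 7.

7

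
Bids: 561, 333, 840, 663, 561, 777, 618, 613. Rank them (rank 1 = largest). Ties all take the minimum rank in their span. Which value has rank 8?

Sorted (descending): 840, 777, 663, 618, 613, 561, 561, 333
The 2 values of 561 occupy positions 6–7 → each gets rank 6.
Rank 8 → value 333.

333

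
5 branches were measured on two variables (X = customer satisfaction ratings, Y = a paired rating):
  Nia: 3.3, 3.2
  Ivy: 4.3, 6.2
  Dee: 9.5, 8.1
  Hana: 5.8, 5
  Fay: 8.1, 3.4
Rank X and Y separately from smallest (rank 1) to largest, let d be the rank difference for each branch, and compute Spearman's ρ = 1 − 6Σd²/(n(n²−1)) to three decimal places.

0.600

Ranks of variable 1: 1, 2, 5, 3, 4
Ranks of variable 2: 1, 4, 5, 3, 2
d = r₁ − r₂: 0, -2, 0, 0, 2
d²: 0, 4, 0, 0, 4; Σd² = 8
ρ = 1 − 6·8/(5·24) = 1 − 48/120 = 0.600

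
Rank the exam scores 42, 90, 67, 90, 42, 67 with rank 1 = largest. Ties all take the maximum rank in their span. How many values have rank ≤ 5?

Sorted (descending): 90, 90, 67, 67, 42, 42
The 2 values of 90 occupy positions 1–2 → each gets rank 2.
The 2 values of 67 occupy positions 3–4 → each gets rank 4.
The 2 values of 42 occupy positions 5–6 → each gets rank 6.
Ranks ≤ 5: {2, 2, 4, 4} → 4 values.

4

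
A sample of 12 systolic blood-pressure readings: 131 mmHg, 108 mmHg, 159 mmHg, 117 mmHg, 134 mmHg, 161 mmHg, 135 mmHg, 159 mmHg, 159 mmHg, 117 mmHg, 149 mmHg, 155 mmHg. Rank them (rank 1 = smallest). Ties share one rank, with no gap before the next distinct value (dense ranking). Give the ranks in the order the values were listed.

3, 1, 8, 2, 4, 9, 5, 8, 8, 2, 6, 7

Sorted (ascending): 108, 117, 117, 131, 134, 135, 149, 155, 159, 159, 159, 161
The 2 values of 117 share dense rank 2.
The 3 values of 159 share dense rank 8.
Remaining distinct values take the next consecutive integers.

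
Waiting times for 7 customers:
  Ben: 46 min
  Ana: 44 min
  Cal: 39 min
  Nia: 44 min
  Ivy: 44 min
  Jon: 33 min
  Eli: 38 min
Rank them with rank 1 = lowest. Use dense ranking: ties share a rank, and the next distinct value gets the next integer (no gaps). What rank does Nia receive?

Sorted (ascending): 33, 38, 39, 44, 44, 44, 46
The 3 values of 44 share dense rank 4.
Remaining distinct values take the next consecutive integers.
Nia has value 44 min → rank 4.

4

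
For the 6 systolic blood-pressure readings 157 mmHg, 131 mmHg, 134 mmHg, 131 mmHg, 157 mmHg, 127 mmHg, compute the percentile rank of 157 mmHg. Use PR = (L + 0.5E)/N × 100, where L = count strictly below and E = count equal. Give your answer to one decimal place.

83.3

N = 6.
Strictly below 157: 4. Equal to 157: 2.
PR = (4 + 0.5·2)/6 × 100 = 83.3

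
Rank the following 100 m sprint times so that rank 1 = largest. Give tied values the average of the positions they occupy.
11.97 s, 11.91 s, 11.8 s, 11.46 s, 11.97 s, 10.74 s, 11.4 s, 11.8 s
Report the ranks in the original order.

Sorted (descending): 11.97, 11.97, 11.91, 11.8, 11.8, 11.46, 11.4, 10.74
The 2 values of 11.97 occupy positions 1–2 → average rank (1+2)/2 = 1.5.
The 2 values of 11.8 occupy positions 4–5 → average rank (4+5)/2 = 4.5.

1.5, 3, 4.5, 6, 1.5, 8, 7, 4.5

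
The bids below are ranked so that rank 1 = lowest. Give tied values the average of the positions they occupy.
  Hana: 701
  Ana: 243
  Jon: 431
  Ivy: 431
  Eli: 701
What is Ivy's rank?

2.5

Sorted (ascending): 243, 431, 431, 701, 701
The 2 values of 431 occupy positions 2–3 → average rank (2+3)/2 = 2.5.
The 2 values of 701 occupy positions 4–5 → average rank (4+5)/2 = 4.5.
Ivy has value 431 → rank 2.5.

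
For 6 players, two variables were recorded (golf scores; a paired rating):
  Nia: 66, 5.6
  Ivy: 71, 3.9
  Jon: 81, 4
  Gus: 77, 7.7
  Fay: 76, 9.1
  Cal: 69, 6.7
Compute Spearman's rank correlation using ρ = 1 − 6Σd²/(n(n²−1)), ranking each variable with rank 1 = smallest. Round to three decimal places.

0.086

Ranks of variable 1: 1, 3, 6, 5, 4, 2
Ranks of variable 2: 3, 1, 2, 5, 6, 4
d = r₁ − r₂: -2, 2, 4, 0, -2, -2
d²: 4, 4, 16, 0, 4, 4; Σd² = 32
ρ = 1 − 6·32/(6·35) = 1 − 192/210 = 0.086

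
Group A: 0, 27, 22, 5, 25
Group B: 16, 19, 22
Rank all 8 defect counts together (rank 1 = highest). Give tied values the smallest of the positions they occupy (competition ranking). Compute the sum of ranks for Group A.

Sorted (descending): 27, 25, 22, 22, 19, 16, 5, 0
The 2 values of 22 occupy positions 3–4 → each gets rank 3.
Group A values → pooled ranks: 0→8, 27→1, 22→3, 5→7, 25→2
Rank sum = 8 + 1 + 3 + 7 + 2 = 21

21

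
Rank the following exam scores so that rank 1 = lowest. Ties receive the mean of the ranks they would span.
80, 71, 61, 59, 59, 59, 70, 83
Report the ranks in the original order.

Sorted (ascending): 59, 59, 59, 61, 70, 71, 80, 83
The 3 values of 59 occupy positions 1–3 → average rank 2.

7, 6, 4, 2, 2, 2, 5, 8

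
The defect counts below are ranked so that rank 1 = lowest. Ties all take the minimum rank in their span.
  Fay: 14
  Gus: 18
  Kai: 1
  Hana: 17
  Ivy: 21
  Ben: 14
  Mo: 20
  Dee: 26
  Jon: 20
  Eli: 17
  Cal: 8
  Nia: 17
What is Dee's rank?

12

Sorted (ascending): 1, 8, 14, 14, 17, 17, 17, 18, 20, 20, 21, 26
The 2 values of 14 occupy positions 3–4 → each gets rank 3.
The 3 values of 17 occupy positions 5–7 → each gets rank 5.
The 2 values of 20 occupy positions 9–10 → each gets rank 9.
Dee has value 26 → rank 12.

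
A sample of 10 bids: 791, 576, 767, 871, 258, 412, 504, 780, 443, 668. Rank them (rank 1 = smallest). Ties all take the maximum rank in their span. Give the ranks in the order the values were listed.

9, 5, 7, 10, 1, 2, 4, 8, 3, 6

Sorted (ascending): 258, 412, 443, 504, 576, 668, 767, 780, 791, 871
No ties — each value takes its position as its rank.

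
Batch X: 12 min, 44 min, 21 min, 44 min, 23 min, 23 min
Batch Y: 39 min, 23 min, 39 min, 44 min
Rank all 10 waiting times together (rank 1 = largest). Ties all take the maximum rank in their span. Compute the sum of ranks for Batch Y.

Sorted (descending): 44, 44, 44, 39, 39, 23, 23, 23, 21, 12
The 3 values of 44 occupy positions 1–3 → each gets rank 3.
The 2 values of 39 occupy positions 4–5 → each gets rank 5.
The 3 values of 23 occupy positions 6–8 → each gets rank 8.
Batch Y values → pooled ranks: 39→5, 23→8, 39→5, 44→3
Rank sum = 5 + 8 + 5 + 3 = 21

21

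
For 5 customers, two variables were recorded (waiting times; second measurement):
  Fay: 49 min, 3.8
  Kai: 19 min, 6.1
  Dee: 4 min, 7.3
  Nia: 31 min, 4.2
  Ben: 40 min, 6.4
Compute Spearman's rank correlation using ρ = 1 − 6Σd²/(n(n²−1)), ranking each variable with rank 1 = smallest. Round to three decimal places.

-0.700

Ranks of variable 1: 5, 2, 1, 3, 4
Ranks of variable 2: 1, 3, 5, 2, 4
d = r₁ − r₂: 4, -1, -4, 1, 0
d²: 16, 1, 16, 1, 0; Σd² = 34
ρ = 1 − 6·34/(5·24) = 1 − 204/120 = -0.700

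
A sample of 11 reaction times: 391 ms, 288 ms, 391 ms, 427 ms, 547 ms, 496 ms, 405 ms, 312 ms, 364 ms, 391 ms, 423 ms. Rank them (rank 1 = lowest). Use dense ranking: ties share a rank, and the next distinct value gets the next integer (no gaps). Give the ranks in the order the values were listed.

4, 1, 4, 7, 9, 8, 5, 2, 3, 4, 6

Sorted (ascending): 288, 312, 364, 391, 391, 391, 405, 423, 427, 496, 547
The 3 values of 391 share dense rank 4.
Remaining distinct values take the next consecutive integers.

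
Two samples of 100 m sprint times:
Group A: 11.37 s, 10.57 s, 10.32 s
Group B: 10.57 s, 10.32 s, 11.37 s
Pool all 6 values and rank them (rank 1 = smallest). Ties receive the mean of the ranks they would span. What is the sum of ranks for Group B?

Sorted (ascending): 10.32, 10.32, 10.57, 10.57, 11.37, 11.37
The 2 values of 10.32 occupy positions 1–2 → average rank (1+2)/2 = 1.5.
The 2 values of 10.57 occupy positions 3–4 → average rank (3+4)/2 = 3.5.
The 2 values of 11.37 occupy positions 5–6 → average rank (5+6)/2 = 5.5.
Group B values → pooled ranks: 10.57→3.5, 10.32→1.5, 11.37→5.5
Rank sum = 3.5 + 1.5 + 5.5 = 10.5

10.5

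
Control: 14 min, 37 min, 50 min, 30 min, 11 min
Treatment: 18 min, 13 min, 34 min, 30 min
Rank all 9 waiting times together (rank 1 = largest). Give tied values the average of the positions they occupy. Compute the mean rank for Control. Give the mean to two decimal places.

4.70

Sorted (descending): 50, 37, 34, 30, 30, 18, 14, 13, 11
The 2 values of 30 occupy positions 4–5 → average rank (4+5)/2 = 4.5.
Control values → pooled ranks: 14→7, 37→2, 50→1, 30→4.5, 11→9
Mean rank = (7 + 2 + 1 + 4.5 + 9) / 5 = 4.70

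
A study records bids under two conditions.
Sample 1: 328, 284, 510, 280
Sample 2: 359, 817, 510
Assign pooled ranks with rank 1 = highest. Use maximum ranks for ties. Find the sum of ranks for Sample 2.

Sorted (descending): 817, 510, 510, 359, 328, 284, 280
The 2 values of 510 occupy positions 2–3 → each gets rank 3.
Sample 2 values → pooled ranks: 359→4, 817→1, 510→3
Rank sum = 4 + 1 + 3 = 8

8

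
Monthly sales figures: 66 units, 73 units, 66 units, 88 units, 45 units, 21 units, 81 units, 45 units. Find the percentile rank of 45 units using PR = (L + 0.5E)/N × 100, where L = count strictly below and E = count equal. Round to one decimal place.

N = 8.
Strictly below 45: 1. Equal to 45: 2.
PR = (1 + 0.5·2)/8 × 100 = 25.0

25.0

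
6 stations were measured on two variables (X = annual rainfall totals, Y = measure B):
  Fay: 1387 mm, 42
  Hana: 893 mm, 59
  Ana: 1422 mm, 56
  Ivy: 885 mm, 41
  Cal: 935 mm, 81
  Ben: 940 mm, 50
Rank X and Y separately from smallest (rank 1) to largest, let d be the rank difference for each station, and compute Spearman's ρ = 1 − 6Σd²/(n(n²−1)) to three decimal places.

0.086

Ranks of variable 1: 5, 2, 6, 1, 3, 4
Ranks of variable 2: 2, 5, 4, 1, 6, 3
d = r₁ − r₂: 3, -3, 2, 0, -3, 1
d²: 9, 9, 4, 0, 9, 1; Σd² = 32
ρ = 1 − 6·32/(6·35) = 1 − 192/210 = 0.086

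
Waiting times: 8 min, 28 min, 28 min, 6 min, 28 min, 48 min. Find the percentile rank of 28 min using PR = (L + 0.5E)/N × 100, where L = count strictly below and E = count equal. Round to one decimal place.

N = 6.
Strictly below 28: 2. Equal to 28: 3.
PR = (2 + 0.5·3)/6 × 100 = 58.3

58.3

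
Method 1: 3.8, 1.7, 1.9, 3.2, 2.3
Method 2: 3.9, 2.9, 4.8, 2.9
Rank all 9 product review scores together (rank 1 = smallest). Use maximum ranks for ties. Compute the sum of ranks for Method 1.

19

Sorted (ascending): 1.7, 1.9, 2.3, 2.9, 2.9, 3.2, 3.8, 3.9, 4.8
The 2 values of 2.9 occupy positions 4–5 → each gets rank 5.
Method 1 values → pooled ranks: 3.8→7, 1.7→1, 1.9→2, 3.2→6, 2.3→3
Rank sum = 7 + 1 + 2 + 6 + 3 = 19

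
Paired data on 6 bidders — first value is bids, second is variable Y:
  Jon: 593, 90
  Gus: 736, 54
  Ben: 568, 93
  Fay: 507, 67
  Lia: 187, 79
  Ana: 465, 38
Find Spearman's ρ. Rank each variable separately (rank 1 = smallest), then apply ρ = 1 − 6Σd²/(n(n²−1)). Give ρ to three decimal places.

Ranks of variable 1: 5, 6, 4, 3, 1, 2
Ranks of variable 2: 5, 2, 6, 3, 4, 1
d = r₁ − r₂: 0, 4, -2, 0, -3, 1
d²: 0, 16, 4, 0, 9, 1; Σd² = 30
ρ = 1 − 6·30/(6·35) = 1 − 180/210 = 0.143

0.143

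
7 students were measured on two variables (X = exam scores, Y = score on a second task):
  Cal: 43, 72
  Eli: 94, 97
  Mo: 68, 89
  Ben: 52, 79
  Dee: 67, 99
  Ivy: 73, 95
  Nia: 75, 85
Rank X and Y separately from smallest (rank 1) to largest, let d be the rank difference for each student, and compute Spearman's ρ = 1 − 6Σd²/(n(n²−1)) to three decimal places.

Ranks of variable 1: 1, 7, 4, 2, 3, 5, 6
Ranks of variable 2: 1, 6, 4, 2, 7, 5, 3
d = r₁ − r₂: 0, 1, 0, 0, -4, 0, 3
d²: 0, 1, 0, 0, 16, 0, 9; Σd² = 26
ρ = 1 − 6·26/(7·48) = 1 − 156/336 = 0.536

0.536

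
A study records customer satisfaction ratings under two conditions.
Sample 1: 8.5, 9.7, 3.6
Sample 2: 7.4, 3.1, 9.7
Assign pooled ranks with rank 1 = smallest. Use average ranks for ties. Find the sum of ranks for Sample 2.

Sorted (ascending): 3.1, 3.6, 7.4, 8.5, 9.7, 9.7
The 2 values of 9.7 occupy positions 5–6 → average rank (5+6)/2 = 5.5.
Sample 2 values → pooled ranks: 7.4→3, 3.1→1, 9.7→5.5
Rank sum = 3 + 1 + 5.5 = 9.5

9.5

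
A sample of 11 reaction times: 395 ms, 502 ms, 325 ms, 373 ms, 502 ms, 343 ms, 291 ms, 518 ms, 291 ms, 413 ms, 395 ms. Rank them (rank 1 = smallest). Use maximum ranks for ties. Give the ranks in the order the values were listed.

Sorted (ascending): 291, 291, 325, 343, 373, 395, 395, 413, 502, 502, 518
The 2 values of 291 occupy positions 1–2 → each gets rank 2.
The 2 values of 395 occupy positions 6–7 → each gets rank 7.
The 2 values of 502 occupy positions 9–10 → each gets rank 10.

7, 10, 3, 5, 10, 4, 2, 11, 2, 8, 7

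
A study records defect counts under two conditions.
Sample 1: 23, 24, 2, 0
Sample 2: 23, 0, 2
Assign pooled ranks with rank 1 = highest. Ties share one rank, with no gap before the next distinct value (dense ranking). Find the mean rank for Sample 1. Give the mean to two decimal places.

Sorted (descending): 24, 23, 23, 2, 2, 0, 0
The 2 values of 23 share dense rank 2.
The 2 values of 2 share dense rank 3.
The 2 values of 0 share dense rank 4.
Remaining distinct values take the next consecutive integers.
Sample 1 values → pooled ranks: 23→2, 24→1, 2→3, 0→4
Mean rank = (2 + 1 + 3 + 4) / 4 = 2.50

2.50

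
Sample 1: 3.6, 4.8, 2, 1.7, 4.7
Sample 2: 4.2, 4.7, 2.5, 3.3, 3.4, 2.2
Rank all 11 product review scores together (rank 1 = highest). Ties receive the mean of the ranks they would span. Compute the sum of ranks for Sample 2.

Sorted (descending): 4.8, 4.7, 4.7, 4.2, 3.6, 3.4, 3.3, 2.5, 2.2, 2, 1.7
The 2 values of 4.7 occupy positions 2–3 → average rank (2+3)/2 = 2.5.
Sample 2 values → pooled ranks: 4.2→4, 4.7→2.5, 2.5→8, 3.3→7, 3.4→6, 2.2→9
Rank sum = 4 + 2.5 + 8 + 7 + 6 + 9 = 36.5

36.5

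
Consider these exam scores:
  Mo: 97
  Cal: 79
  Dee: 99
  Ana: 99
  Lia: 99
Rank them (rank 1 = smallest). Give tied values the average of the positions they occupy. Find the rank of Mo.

2

Sorted (ascending): 79, 97, 99, 99, 99
The 3 values of 99 occupy positions 3–5 → average rank 4.
Mo has value 97 → rank 2.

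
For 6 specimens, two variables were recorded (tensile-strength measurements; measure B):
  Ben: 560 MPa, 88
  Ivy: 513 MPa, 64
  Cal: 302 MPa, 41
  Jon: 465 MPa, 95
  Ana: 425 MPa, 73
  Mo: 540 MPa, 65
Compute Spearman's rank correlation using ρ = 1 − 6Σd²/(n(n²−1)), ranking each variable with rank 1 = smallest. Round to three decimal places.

Ranks of variable 1: 6, 4, 1, 3, 2, 5
Ranks of variable 2: 5, 2, 1, 6, 4, 3
d = r₁ − r₂: 1, 2, 0, -3, -2, 2
d²: 1, 4, 0, 9, 4, 4; Σd² = 22
ρ = 1 − 6·22/(6·35) = 1 − 132/210 = 0.371

0.371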